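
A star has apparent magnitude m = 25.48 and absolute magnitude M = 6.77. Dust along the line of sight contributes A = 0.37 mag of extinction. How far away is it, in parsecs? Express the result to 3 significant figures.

m − M = 5 log₁₀(d/10 pc) + A  ⇒  25.48 − (6.77) − 0.37 = 5 log₁₀(d/10)
18.340 = 5 log₁₀(d/10)
log₁₀ d = (m − M − A)/5 + 1 = 4.6680
d = 10^4.6680 = 46560 pc

d ≈ 46600 pc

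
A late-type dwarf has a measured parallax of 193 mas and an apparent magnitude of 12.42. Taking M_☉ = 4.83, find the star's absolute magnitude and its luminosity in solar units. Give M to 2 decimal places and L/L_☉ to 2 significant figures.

M ≈ 13.85; L/L_☉ ≈ 2.5×10^-4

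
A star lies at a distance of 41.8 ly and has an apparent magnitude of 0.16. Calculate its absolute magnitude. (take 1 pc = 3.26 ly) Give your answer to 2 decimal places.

M ≈ -0.38

d = 41.8 ly / 3.26 = 12.82 pc
5 log₁₀(d/10 pc) = 5 log₁₀(12.82) − 5 = 0.540
M = m − 5 log₁₀(d/10) = 0.16 − 0.540 = -0.380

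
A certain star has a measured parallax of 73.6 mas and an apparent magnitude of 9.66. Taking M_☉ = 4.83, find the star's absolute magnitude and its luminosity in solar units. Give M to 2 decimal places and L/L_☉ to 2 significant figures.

M ≈ 8.99; L/L_☉ ≈ 0.022

d = 1/p = 1000/73.6 mas = 13.59 pc
M = m − 5 log₁₀ d + 5 = 9.66 − 5·1.1331 + 5 = 8.994
M − M_☉ = 8.994 − 4.83 = 4.164
L/L_☉ = 10^(−0.4 × 4.164) = 0.02159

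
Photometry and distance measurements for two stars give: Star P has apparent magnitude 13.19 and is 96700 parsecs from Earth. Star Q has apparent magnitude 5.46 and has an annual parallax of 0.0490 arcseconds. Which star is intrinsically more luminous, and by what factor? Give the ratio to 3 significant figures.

Star P: M = m − 5 log₁₀ d + 5 = 13.19 − 5·4.9854 + 5 = -6.737
Star Q: d = 1/p = 1/0.0490″ = 20.41 pc
Star Q: M = m − 5 log₁₀ d + 5 = 5.46 − 5·1.3098 + 5 = 3.911
ΔM = M_P − M_Q = -6.737 − (3.911) = -10.648; smaller M is more luminous → Star P.
L ratio = 10^(0.4 |ΔM|) = 10^4.259 = 18170

Star P is more luminous, by a factor of 18200.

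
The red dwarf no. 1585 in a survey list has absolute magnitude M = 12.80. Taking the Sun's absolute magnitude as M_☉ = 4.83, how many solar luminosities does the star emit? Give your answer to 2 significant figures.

L/L_☉ ≈ 6.5×10^-4

M − M_☉ = 12.80 − 4.83 = 7.970
L/L_☉ = 10^(−0.4 (M − M_☉)) = 10^-3.188 = 6.486×10^-4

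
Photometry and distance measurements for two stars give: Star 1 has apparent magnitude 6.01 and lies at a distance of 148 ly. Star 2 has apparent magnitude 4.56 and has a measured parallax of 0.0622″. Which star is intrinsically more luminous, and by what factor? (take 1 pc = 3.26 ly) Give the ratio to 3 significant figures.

Star 1 is more luminous, by a factor of 2.10.

Star 1: d = 148 ly / 3.26 = 45.40 pc
Star 1: M = m − 5 log₁₀ d + 5 = 6.01 − 5·1.6570 + 5 = 2.725
Star 2: d = 1/p = 1/0.0622″ = 16.08 pc
Star 2: M = m − 5 log₁₀ d + 5 = 4.56 − 5·1.2062 + 5 = 3.529
ΔM = M_1 − M_2 = 2.725 − (3.529) = -0.804; smaller M is more luminous → Star 1.
L ratio = 10^(0.4 |ΔM|) = 10^0.322 = 2.097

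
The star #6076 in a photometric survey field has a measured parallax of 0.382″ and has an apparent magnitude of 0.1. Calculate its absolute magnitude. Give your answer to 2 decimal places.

d = 1/p = 1/0.382″ = 2.618 pc
5 log₁₀(d/10 pc) = 5 log₁₀(2.618) − 5 = -2.910
M = m − 5 log₁₀(d/10) = 0.1 + 2.910 = 3.010

M ≈ 3.01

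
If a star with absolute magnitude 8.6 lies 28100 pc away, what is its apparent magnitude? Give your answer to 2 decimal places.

m = M + 5 log₁₀ d − 5 = 8.6 + 5·4.4487 − 5 = 25.844

m ≈ 25.84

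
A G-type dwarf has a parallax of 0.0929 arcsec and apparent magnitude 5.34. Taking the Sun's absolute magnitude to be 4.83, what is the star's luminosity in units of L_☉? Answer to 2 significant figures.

d = 1/p = 1/0.0929″ = 10.76 pc
M = m − 5 log₁₀ d + 5 = 5.34 − 5·1.0320 + 5 = 5.180
M − M_☉ = 5.180 − 4.83 = 0.350
L/L_☉ = 10^(−0.4 × 0.350) = 0.7244

L/L_☉ ≈ 0.72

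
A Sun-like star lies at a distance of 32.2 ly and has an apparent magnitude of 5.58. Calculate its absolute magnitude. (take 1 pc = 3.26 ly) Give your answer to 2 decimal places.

M ≈ 5.61

d = 32.2 ly / 3.26 = 9.877 pc
5 log₁₀(d/10 pc) = 5 log₁₀(9.877) − 5 = -0.027
M = m − 5 log₁₀(d/10) = 5.58 + 0.027 = 5.607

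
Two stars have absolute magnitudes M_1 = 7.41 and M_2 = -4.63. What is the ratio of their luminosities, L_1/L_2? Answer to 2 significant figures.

ΔM = M_1 − M_2 = 12.04
L_1/L_2 = 10^(−0.4 ΔM) = 10^-4.816 = 1.528×10^-5

L_1/L_2 ≈ 1.5×10^-5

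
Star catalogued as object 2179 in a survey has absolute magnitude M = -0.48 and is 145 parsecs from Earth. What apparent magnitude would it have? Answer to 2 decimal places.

m ≈ 5.33

m = M + 5 log₁₀ d − 5 = -0.48 + 5·2.1614 − 5 = 5.327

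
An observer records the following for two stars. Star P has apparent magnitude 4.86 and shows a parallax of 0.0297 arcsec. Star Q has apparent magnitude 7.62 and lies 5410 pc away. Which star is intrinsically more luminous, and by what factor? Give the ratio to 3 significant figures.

Star P: d = 1/p = 1/0.0297″ = 33.67 pc
Star P: M = m − 5 log₁₀ d + 5 = 4.86 − 5·1.5272 + 5 = 2.224
Star Q: M = m − 5 log₁₀ d + 5 = 7.62 − 5·3.7332 + 5 = -6.046
ΔM = M_P − M_Q = 2.224 − (-6.046) = 8.270; smaller M is more luminous → Star Q.
L ratio = 10^(0.4 |ΔM|) = 10^3.308 = 2032

Star Q is more luminous, by a factor of 2030.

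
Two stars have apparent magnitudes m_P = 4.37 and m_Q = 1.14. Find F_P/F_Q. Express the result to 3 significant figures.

F_P/F_Q ≈ 0.0511

Magnitude difference = 3.23
Flux ratio = 10^(−0.4 Δm) = 10^(−0.4 × 3.23) = 10^-1.292 = 0.05105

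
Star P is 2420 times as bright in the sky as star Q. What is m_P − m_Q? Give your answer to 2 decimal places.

Pogson: Δm = −2.5 log₁₀(ratio) = −2.5 log₁₀(2420) = −2.5 × 3.3838 = -8.460
Star P is brighter, so it has the smaller magnitude: the difference is negative.

m_P − m_Q ≈ -8.46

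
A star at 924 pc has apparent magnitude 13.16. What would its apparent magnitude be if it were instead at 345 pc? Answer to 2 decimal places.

Flux ∝ 1/d², so Δm = 5 log₁₀(d₂/d₁) = 5 log₁₀(345/924) = -2.139
m₂ = m₁ + Δm = 13.16 + (-2.139) = 11.021

m ≈ 11.02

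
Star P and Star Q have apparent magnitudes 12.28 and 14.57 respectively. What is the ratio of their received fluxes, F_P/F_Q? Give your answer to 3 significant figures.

Magnitude difference = -2.29
Flux ratio = 10^(−0.4 Δm) = 10^(−0.4 × -2.29) = 10^0.916 = 8.241

F_P/F_Q ≈ 8.24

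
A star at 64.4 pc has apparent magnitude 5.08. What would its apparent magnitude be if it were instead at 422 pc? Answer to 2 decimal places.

Flux ∝ 1/d², so Δm = 5 log₁₀(d₂/d₁) = 5 log₁₀(422/64.4) = 4.082
m₂ = m₁ + Δm = 5.08 + (4.082) = 9.162

m ≈ 9.16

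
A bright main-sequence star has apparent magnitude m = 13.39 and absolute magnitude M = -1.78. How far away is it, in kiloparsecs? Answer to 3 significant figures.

d ≈ 10.8 kpc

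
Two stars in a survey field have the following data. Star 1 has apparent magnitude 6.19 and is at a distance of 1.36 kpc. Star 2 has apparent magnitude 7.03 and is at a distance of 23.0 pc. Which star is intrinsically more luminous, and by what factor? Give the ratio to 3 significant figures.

Star 1 is more luminous, by a factor of 7580.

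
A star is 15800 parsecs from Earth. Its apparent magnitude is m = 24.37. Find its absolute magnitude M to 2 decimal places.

M ≈ 8.38

5 log₁₀(d/10 pc) = 5 log₁₀(15800) − 5 = 15.993
M = m − 5 log₁₀(d/10) = 24.37 − 15.993 = 8.377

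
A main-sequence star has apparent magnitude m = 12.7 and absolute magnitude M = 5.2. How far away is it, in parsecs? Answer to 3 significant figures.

Distance modulus: m − M = 12.7 − (5.2) = 7.500
m − M = 5 log₁₀ d − 5
log₁₀ d = (m − M)/5 + 1 = 2.5000
d = 10^2.5000 = 316.2 pc

d ≈ 316 pc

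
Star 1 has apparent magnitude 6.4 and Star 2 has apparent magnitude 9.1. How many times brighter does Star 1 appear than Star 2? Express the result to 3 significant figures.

Magnitude difference = -2.7
Flux ratio = 10^(−0.4 Δm) = 10^(−0.4 × -2.7) = 10^1.080 = 12.02

12.0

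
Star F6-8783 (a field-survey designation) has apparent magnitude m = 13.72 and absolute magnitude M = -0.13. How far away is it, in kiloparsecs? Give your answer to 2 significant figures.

d ≈ 5.9 kpc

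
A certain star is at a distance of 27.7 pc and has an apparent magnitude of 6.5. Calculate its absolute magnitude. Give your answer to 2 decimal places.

5 log₁₀(d/10 pc) = 5 log₁₀(27.70) − 5 = 2.212
M = m − 5 log₁₀(d/10) = 6.5 − 2.212 = 4.288

M ≈ 4.29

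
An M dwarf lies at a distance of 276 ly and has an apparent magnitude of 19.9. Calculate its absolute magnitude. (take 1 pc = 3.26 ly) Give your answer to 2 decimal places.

M ≈ 15.26

d = 276 ly / 3.26 = 84.66 pc
5 log₁₀(d/10 pc) = 5 log₁₀(84.66) − 5 = 4.638
M = m − 5 log₁₀(d/10) = 19.9 − 4.638 = 15.262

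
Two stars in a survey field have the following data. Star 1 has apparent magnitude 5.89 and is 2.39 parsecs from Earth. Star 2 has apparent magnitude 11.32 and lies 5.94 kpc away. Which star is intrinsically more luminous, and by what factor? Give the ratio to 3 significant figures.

Star 2 is more luminous, by a factor of 41600.

Star 1: M = m − 5 log₁₀ d + 5 = 5.89 − 5·0.3784 + 5 = 8.998
Star 2: d = 5.94 kpc = 5940 pc
Star 2: M = m − 5 log₁₀ d + 5 = 11.32 − 5·3.7738 + 5 = -2.549
ΔM = M_1 − M_2 = 8.998 − (-2.549) = 11.547; smaller M is more luminous → Star 2.
L ratio = 10^(0.4 |ΔM|) = 10^4.619 = 41570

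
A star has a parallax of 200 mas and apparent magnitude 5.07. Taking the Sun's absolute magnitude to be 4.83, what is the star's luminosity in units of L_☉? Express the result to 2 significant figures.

d = 1/p = 1000/200 mas = 5.000 pc
M = m − 5 log₁₀ d + 5 = 5.07 − 5·0.6990 + 5 = 6.575
M − M_☉ = 6.575 − 4.83 = 1.745
L/L_☉ = 10^(−0.4 × 1.745) = 0.2004

L/L_☉ ≈ 0.20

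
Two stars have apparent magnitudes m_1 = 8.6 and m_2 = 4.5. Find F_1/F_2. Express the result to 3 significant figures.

Magnitude difference = 4.1
Flux ratio = 10^(−0.4 Δm) = 10^(−0.4 × 4.1) = 10^-1.640 = 0.02291

F_1/F_2 ≈ 0.0229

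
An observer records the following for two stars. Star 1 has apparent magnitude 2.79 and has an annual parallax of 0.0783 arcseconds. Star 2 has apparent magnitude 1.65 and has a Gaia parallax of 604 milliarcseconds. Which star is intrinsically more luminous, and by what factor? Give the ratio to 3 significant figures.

Star 1 is more luminous, by a factor of 20.8.

Star 1: d = 1/p = 1/0.0783″ = 12.77 pc
Star 1: M = m − 5 log₁₀ d + 5 = 2.79 − 5·1.1062 + 5 = 2.259
Star 2: p = 604 mas = 0.604″ → d = 1/p = 1.656 pc
Star 2: M = m − 5 log₁₀ d + 5 = 1.65 − 5·0.2190 + 5 = 5.555
ΔM = M_1 − M_2 = 2.259 − (5.555) = -3.296; smaller M is more luminous → Star 1.
L ratio = 10^(0.4 |ΔM|) = 10^1.319 = 20.82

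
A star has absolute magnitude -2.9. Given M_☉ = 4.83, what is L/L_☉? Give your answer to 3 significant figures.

M − M_☉ = -2.9 − 4.83 = -7.730
L/L_☉ = 10^(−0.4 (M − M_☉)) = 10^3.092 = 1236

L/L_☉ ≈ 1240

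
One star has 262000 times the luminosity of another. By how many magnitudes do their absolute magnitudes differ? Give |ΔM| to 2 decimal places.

|ΔM| ≈ 13.55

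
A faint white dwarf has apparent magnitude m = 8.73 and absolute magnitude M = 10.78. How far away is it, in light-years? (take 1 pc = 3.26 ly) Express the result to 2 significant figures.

d ≈ 13 ly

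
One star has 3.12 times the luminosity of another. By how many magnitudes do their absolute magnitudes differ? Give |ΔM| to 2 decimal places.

|ΔM| ≈ 1.24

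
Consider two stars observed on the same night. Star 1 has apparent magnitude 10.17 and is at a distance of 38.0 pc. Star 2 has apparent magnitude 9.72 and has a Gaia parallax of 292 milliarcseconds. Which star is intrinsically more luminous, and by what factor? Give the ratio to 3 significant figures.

Star 1 is more luminous, by a factor of 81.3.

Star 1: M = m − 5 log₁₀ d + 5 = 10.17 − 5·1.5798 + 5 = 7.271
Star 2: p = 292 mas = 0.292″ → d = 1/p = 3.425 pc
Star 2: M = m − 5 log₁₀ d + 5 = 9.72 − 5·0.5346 + 5 = 12.047
ΔM = M_1 − M_2 = 7.271 − (12.047) = -4.776; smaller M is more luminous → Star 1.
L ratio = 10^(0.4 |ΔM|) = 10^1.910 = 81.35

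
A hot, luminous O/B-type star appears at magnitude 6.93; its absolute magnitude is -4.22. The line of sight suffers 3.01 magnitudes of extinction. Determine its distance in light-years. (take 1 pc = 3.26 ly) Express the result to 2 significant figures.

d ≈ 1400 ly

m − M = 5 log₁₀(d/10 pc) + A  ⇒  6.93 − (-4.22) − 3.01 = 5 log₁₀(d/10)
8.140 = 5 log₁₀(d/10)
log₁₀ d = (m − M − A)/5 + 1 = 2.6280
d = 10^2.6280 = 424.6 pc
= 1384 ly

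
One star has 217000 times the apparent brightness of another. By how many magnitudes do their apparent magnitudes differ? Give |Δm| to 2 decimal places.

|Δm| ≈ 13.34

Pogson: Δm = −2.5 log₁₀(ratio) = −2.5 log₁₀(217000) = −2.5 × 5.3365 = -13.341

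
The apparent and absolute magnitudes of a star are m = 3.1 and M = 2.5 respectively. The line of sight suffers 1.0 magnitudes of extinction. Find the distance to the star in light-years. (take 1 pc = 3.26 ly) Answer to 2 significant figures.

m − M = 5 log₁₀(d/10 pc) + A  ⇒  3.1 − (2.5) − 1.0 = 5 log₁₀(d/10)
-0.400 = 5 log₁₀(d/10)
log₁₀ d = (m − M − A)/5 + 1 = 0.9200
d = 10^0.9200 = 8.318 pc
= 27.12 ly

d ≈ 27 ly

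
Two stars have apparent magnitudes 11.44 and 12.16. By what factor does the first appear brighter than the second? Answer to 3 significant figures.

Magnitude difference = -0.72
Flux ratio = 10^(−0.4 Δm) = 10^(−0.4 × -0.72) = 10^0.288 = 1.941

1.94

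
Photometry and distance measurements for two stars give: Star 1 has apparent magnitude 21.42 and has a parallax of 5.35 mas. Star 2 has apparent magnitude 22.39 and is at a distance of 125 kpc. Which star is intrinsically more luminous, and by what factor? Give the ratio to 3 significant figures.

Star 1: p = 5.35 mas = 5.35×10^-3″ → d = 1/p = 186.9 pc
Star 1: M = m − 5 log₁₀ d + 5 = 21.42 − 5·2.2716 + 5 = 15.062
Star 2: d = 125 kpc = 125000 pc
Star 2: M = m − 5 log₁₀ d + 5 = 22.39 − 5·5.0969 + 5 = 1.905
ΔM = M_1 − M_2 = 15.062 − (1.905) = 13.156; smaller M is more luminous → Star 2.
L ratio = 10^(0.4 |ΔM|) = 10^5.263 = 183000

Star 2 is more luminous, by a factor of 183000.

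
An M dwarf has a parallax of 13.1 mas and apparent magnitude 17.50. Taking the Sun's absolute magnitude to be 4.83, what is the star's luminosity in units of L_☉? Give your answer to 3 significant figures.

d = 1/p = 1000/13.1 mas = 76.34 pc
M = m − 5 log₁₀ d + 5 = 17.50 − 5·1.8827 + 5 = 13.086
M − M_☉ = 13.086 − 4.83 = 8.256
L/L_☉ = 10^(−0.4 × 8.256) = 4.983×10^-4

L/L_☉ ≈ 4.98×10^-4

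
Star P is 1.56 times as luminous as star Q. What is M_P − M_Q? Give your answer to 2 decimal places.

M_P − M_Q ≈ -0.48

Pogson: ΔM = −2.5 log₁₀(ratio) = −2.5 log₁₀(1.56) = −2.5 × 0.1931 = -0.483
Star P is brighter, so it has the smaller magnitude: the difference is negative.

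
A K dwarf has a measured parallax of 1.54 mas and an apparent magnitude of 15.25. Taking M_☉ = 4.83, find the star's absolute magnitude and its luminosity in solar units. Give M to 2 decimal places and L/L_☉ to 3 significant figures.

M ≈ 6.19; L/L_☉ ≈ 0.286

d = 1/p = 1000/1.54 mas = 649.4 pc
M = m − 5 log₁₀ d + 5 = 15.25 − 5·2.8125 + 5 = 6.188
M − M_☉ = 6.188 − 4.83 = 1.358
L/L_☉ = 10^(−0.4 × 1.358) = 0.2864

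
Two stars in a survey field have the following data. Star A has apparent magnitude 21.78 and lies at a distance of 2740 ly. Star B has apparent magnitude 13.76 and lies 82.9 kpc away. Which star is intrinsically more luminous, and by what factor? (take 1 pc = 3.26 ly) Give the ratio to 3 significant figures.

Star B is more luminous, by a factor of 1.57×10^7.

Star A: d = 2740 ly / 3.26 = 840.5 pc
Star A: M = m − 5 log₁₀ d + 5 = 21.78 − 5·2.9245 + 5 = 12.157
Star B: d = 82.9 kpc = 82900 pc
Star B: M = m − 5 log₁₀ d + 5 = 13.76 − 5·4.9186 + 5 = -5.833
ΔM = M_A − M_B = 12.157 − (-5.833) = 17.990; smaller M is more luminous → Star B.
L ratio = 10^(0.4 |ΔM|) = 10^7.196 = 1.571×10^7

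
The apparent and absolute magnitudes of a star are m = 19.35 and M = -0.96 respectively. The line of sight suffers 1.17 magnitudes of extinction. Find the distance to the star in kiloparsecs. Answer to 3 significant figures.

d ≈ 67.3 kpc

m − M = 5 log₁₀(d/10 pc) + A  ⇒  19.35 − (-0.96) − 1.17 = 5 log₁₀(d/10)
19.140 = 5 log₁₀(d/10)
log₁₀ d = (m − M − A)/5 + 1 = 4.8280
d = 10^4.8280 = 67300 pc
= 67.30 kpc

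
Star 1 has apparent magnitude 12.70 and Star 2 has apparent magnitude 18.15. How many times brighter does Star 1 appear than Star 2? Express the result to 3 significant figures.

151

Magnitude difference = -5.45
Flux ratio = 10^(−0.4 Δm) = 10^(−0.4 × -5.45) = 10^2.180 = 151.4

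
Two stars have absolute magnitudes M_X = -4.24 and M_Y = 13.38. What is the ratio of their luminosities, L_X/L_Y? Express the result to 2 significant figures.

ΔM = M_X − M_Y = -17.62
L_X/L_Y = 10^(−0.4 ΔM) = 10^7.048 = 1.117×10^7

L_X/L_Y ≈ 1.1×10^7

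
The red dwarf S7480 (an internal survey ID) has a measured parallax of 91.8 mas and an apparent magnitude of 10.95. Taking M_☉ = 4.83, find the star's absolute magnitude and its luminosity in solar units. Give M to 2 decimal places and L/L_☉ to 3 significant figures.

d = 1/p = 1000/91.8 mas = 10.89 pc
M = m − 5 log₁₀ d + 5 = 10.95 − 5·1.0372 + 5 = 10.764
M − M_☉ = 10.764 − 4.83 = 5.934
L/L_☉ = 10^(−0.4 × 5.934) = 4.230×10^-3

M ≈ 10.76; L/L_☉ ≈ 4.23×10^-3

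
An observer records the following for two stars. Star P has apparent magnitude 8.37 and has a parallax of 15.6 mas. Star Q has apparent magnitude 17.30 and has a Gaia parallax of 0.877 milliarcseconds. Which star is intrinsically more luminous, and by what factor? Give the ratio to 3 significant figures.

Star P is more luminous, by a factor of 11.8.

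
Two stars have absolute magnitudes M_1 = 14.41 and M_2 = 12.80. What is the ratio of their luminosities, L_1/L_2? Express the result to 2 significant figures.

ΔM = M_1 − M_2 = 1.61
L_1/L_2 = 10^(−0.4 ΔM) = 10^-0.644 = 0.2270

L_1/L_2 ≈ 0.23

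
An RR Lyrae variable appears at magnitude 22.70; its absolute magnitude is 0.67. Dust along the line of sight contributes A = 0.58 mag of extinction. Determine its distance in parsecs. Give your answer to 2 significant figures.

d ≈ 190000 pc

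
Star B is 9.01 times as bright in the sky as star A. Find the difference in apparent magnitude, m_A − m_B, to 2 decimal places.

Pogson: Δm = −2.5 log₁₀(ratio) = −2.5 log₁₀(9.01) = −2.5 × 0.9547 = -2.387
Star B is brighter so has the smaller magnitude: m_A − m_B is positive.

m_A − m_B ≈ 2.39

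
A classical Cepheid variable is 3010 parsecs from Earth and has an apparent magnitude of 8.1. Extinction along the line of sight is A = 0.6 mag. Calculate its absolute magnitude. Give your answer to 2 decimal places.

M ≈ -4.89

5 log₁₀(d/10 pc) = 5 log₁₀(3010) − 5 = 12.393
M = m − 5 log₁₀(d/10) − A = 8.1 − 12.393 − 0.6 = -4.893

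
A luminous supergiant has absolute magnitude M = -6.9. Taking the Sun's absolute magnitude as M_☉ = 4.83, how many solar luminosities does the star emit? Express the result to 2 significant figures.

M − M_☉ = -6.9 − 4.83 = -11.730
L/L_☉ = 10^(−0.4 (M − M_☉)) = 10^4.692 = 49200

L/L_☉ ≈ 49000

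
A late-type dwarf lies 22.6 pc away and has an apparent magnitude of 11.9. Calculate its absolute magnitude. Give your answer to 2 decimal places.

M ≈ 10.13

5 log₁₀(d/10 pc) = 5 log₁₀(22.60) − 5 = 1.771
M = m − 5 log₁₀(d/10) = 11.9 − 1.771 = 10.129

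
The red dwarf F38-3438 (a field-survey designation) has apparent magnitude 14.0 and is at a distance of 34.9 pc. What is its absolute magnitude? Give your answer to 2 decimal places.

M ≈ 11.29

5 log₁₀(d/10 pc) = 5 log₁₀(34.90) − 5 = 2.714
M = m − 5 log₁₀(d/10) = 14.0 − 2.714 = 11.286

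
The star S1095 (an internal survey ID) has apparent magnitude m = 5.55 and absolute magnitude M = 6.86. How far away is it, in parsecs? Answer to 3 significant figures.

Distance modulus: m − M = 5.55 − (6.86) = -1.310
m − M = 5 log₁₀ d − 5
log₁₀ d = (m − M)/5 + 1 = 0.7380
d = 10^0.7380 = 5.470 pc

d ≈ 5.47 pc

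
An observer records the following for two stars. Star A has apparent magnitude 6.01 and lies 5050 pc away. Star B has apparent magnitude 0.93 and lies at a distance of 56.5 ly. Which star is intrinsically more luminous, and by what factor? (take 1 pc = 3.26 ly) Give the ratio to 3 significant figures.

Star A: M = m − 5 log₁₀ d + 5 = 6.01 − 5·3.7033 + 5 = -7.506
Star B: d = 56.5 ly / 3.26 = 17.33 pc
Star B: M = m − 5 log₁₀ d + 5 = 0.93 − 5·1.2388 + 5 = -0.264
ΔM = M_A − M_B = -7.506 − (-0.264) = -7.242; smaller M is more luminous → Star A.
L ratio = 10^(0.4 |ΔM|) = 10^2.897 = 788.7

Star A is more luminous, by a factor of 789.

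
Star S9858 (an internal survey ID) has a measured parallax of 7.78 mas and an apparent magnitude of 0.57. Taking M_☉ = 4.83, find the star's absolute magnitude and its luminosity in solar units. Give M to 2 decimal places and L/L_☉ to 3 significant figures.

M ≈ -4.98; L/L_☉ ≈ 8360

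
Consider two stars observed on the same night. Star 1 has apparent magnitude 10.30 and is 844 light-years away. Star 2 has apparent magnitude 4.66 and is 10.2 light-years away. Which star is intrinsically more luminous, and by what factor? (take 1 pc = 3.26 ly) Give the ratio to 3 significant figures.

Star 1: d = 844 ly / 3.26 = 258.9 pc
Star 1: M = m − 5 log₁₀ d + 5 = 10.30 − 5·2.4131 + 5 = 3.234
Star 2: d = 10.2 ly / 3.26 = 3.129 pc
Star 2: M = m − 5 log₁₀ d + 5 = 4.66 − 5·0.4954 + 5 = 7.183
ΔM = M_1 − M_2 = 3.234 − (7.183) = -3.949; smaller M is more luminous → Star 1.
L ratio = 10^(0.4 |ΔM|) = 10^1.579 = 37.97

Star 1 is more luminous, by a factor of 38.0.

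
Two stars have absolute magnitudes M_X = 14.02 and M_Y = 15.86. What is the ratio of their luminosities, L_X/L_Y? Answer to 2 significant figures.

L_X/L_Y ≈ 5.4

ΔM = M_X − M_Y = -1.84
L_X/L_Y = 10^(−0.4 ΔM) = 10^0.736 = 5.445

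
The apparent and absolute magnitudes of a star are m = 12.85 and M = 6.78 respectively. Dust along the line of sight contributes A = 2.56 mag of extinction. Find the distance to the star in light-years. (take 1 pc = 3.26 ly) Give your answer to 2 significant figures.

m − M = 5 log₁₀(d/10 pc) + A  ⇒  12.85 − (6.78) − 2.56 = 5 log₁₀(d/10)
3.510 = 5 log₁₀(d/10)
log₁₀ d = (m − M − A)/5 + 1 = 1.7020
d = 10^1.7020 = 50.35 pc
= 164.1 ly

d ≈ 160 ly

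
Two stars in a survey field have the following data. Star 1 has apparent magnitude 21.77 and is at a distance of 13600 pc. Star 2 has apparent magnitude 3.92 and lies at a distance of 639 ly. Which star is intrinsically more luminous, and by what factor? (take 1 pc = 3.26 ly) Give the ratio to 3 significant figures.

Star 1: M = m − 5 log₁₀ d + 5 = 21.77 − 5·4.1335 + 5 = 6.102
Star 2: d = 639 ly / 3.26 = 196.0 pc
Star 2: M = m − 5 log₁₀ d + 5 = 3.92 − 5·2.2923 + 5 = -2.541
ΔM = M_1 − M_2 = 6.102 − (-2.541) = 8.644; smaller M is more luminous → Star 2.
L ratio = 10^(0.4 |ΔM|) = 10^3.457 = 2867

Star 2 is more luminous, by a factor of 2870.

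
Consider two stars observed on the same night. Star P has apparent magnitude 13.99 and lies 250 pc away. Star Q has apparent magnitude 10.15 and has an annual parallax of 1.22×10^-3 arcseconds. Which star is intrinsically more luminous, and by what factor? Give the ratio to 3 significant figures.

Star P: M = m − 5 log₁₀ d + 5 = 13.99 − 5·2.3979 + 5 = 7.000
Star Q: d = 1/p = 1/1.22×10^-3″ = 819.7 pc
Star Q: M = m − 5 log₁₀ d + 5 = 10.15 − 5·2.9136 + 5 = 0.582
ΔM = M_P − M_Q = 7.000 − (0.582) = 6.419; smaller M is more luminous → Star Q.
L ratio = 10^(0.4 |ΔM|) = 10^2.567 = 369.3

Star Q is more luminous, by a factor of 369.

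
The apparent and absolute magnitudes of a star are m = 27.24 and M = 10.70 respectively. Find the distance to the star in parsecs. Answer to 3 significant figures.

d ≈ 20300 pc

Distance modulus: m − M = 27.24 − (10.70) = 16.540
m − M = 5 log₁₀ d − 5
log₁₀ d = (m − M)/5 + 1 = 4.3080
d = 10^4.3080 = 20320 pc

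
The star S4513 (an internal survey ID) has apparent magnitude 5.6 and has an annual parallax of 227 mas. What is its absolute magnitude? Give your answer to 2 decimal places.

p = 227 mas = 0.227″ → d = 1/p = 4.405 pc
5 log₁₀(d/10 pc) = 5 log₁₀(4.405) − 5 = -1.780
M = m − 5 log₁₀(d/10) = 5.6 + 1.780 = 7.380

M ≈ 7.38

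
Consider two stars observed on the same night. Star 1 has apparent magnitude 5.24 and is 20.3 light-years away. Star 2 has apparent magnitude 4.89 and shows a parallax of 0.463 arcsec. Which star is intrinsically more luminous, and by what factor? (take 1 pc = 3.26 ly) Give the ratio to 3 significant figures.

Star 1: d = 20.3 ly / 3.26 = 6.227 pc
Star 1: M = m − 5 log₁₀ d + 5 = 5.24 − 5·0.7943 + 5 = 6.269
Star 2: d = 1/p = 1/0.463″ = 2.160 pc
Star 2: M = m − 5 log₁₀ d + 5 = 4.89 − 5·0.3344 + 5 = 8.218
ΔM = M_1 − M_2 = 6.269 − (8.218) = -1.949; smaller M is more luminous → Star 1.
L ratio = 10^(0.4 |ΔM|) = 10^0.780 = 6.022

Star 1 is more luminous, by a factor of 6.02.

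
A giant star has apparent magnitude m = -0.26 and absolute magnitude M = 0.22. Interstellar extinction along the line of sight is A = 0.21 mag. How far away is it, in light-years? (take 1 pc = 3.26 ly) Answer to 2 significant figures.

m − M = 5 log₁₀(d/10 pc) + A  ⇒  -0.26 − (0.22) − 0.21 = 5 log₁₀(d/10)
-0.690 = 5 log₁₀(d/10)
log₁₀ d = (m − M − A)/5 + 1 = 0.8620
d = 10^0.8620 = 7.278 pc
= 23.73 ly

d ≈ 24 ly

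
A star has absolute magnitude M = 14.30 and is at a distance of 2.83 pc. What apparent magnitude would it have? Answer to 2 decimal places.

m = M + 5 log₁₀ d − 5 = 14.30 + 5·0.4518 − 5 = 11.559

m ≈ 11.56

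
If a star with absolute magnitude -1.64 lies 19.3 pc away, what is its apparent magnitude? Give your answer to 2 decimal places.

m = M + 5 log₁₀ d − 5 = -1.64 + 5·1.2856 − 5 = -0.212

m ≈ -0.21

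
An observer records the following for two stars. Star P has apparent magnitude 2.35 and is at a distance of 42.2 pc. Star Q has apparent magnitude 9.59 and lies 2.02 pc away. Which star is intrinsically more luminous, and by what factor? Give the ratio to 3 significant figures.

Star P: M = m − 5 log₁₀ d + 5 = 2.35 − 5·1.6253 + 5 = -0.777
Star Q: M = m − 5 log₁₀ d + 5 = 9.59 − 5·0.3054 + 5 = 13.063
ΔM = M_P − M_Q = -0.777 − (13.063) = -13.840; smaller M is more luminous → Star P.
L ratio = 10^(0.4 |ΔM|) = 10^5.536 = 343500

Star P is more luminous, by a factor of 343000.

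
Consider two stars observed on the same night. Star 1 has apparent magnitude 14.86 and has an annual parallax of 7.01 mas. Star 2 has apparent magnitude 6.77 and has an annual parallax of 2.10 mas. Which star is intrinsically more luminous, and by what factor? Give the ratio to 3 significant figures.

Star 2 is more luminous, by a factor of 19200.

Star 1: p = 7.01 mas = 7.01×10^-3″ → d = 1/p = 142.7 pc
Star 1: M = m − 5 log₁₀ d + 5 = 14.86 − 5·2.1543 + 5 = 9.089
Star 2: p = 2.10 mas = 2.10×10^-3″ → d = 1/p = 476.2 pc
Star 2: M = m − 5 log₁₀ d + 5 = 6.77 − 5·2.6778 + 5 = -1.619
ΔM = M_1 − M_2 = 9.089 − (-1.619) = 10.707; smaller M is more luminous → Star 2.
L ratio = 10^(0.4 |ΔM|) = 10^4.283 = 19190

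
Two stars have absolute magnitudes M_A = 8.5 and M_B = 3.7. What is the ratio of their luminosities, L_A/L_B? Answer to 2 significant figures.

L_A/L_B ≈ 0.012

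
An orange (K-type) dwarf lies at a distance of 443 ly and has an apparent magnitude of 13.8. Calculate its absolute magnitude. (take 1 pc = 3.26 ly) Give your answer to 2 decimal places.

M ≈ 8.13

d = 443 ly / 3.26 = 135.9 pc
5 log₁₀(d/10 pc) = 5 log₁₀(135.9) − 5 = 5.666
M = m − 5 log₁₀(d/10) = 13.8 − 5.666 = 8.134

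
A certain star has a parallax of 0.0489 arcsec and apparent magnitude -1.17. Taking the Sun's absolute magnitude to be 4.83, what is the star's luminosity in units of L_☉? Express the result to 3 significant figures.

L/L_☉ ≈ 1050

d = 1/p = 1/0.0489″ = 20.45 pc
M = m − 5 log₁₀ d + 5 = -1.17 − 5·1.3107 + 5 = -2.723
M − M_☉ = -2.723 − 4.83 = -7.553
L/L_☉ = 10^(−0.4 × -7.553) = 1050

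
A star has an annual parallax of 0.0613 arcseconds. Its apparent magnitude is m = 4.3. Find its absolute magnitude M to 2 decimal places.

M ≈ 3.24

d = 1/p = 1/0.0613″ = 16.31 pc
5 log₁₀(d/10 pc) = 5 log₁₀(16.31) − 5 = 1.063
M = m − 5 log₁₀(d/10) = 4.3 − 1.063 = 3.237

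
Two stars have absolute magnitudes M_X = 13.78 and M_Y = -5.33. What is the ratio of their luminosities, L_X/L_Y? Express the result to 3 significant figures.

ΔM = M_X − M_Y = 19.11
L_X/L_Y = 10^(−0.4 ΔM) = 10^-7.644 = 2.270×10^-8

L_X/L_Y ≈ 2.27×10^-8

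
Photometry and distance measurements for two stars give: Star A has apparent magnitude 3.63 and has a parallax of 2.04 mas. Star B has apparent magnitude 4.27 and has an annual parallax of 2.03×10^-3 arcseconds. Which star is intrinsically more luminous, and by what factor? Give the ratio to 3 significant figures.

Star A: p = 2.04 mas = 2.04×10^-3″ → d = 1/p = 490.2 pc
Star A: M = m − 5 log₁₀ d + 5 = 3.63 − 5·2.6904 + 5 = -4.822
Star B: d = 1/p = 1/2.03×10^-3″ = 492.6 pc
Star B: M = m − 5 log₁₀ d + 5 = 4.27 − 5·2.6925 + 5 = -4.193
ΔM = M_A − M_B = -4.822 − (-4.193) = -0.629; smaller M is more luminous → Star A.
L ratio = 10^(0.4 |ΔM|) = 10^0.252 = 1.785

Star A is more luminous, by a factor of 1.79.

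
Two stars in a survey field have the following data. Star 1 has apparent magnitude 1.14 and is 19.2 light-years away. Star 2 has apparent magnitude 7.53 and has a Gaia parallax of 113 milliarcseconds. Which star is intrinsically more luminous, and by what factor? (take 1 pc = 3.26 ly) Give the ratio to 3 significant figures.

Star 1 is more luminous, by a factor of 159.

Star 1: d = 19.2 ly / 3.26 = 5.890 pc
Star 1: M = m − 5 log₁₀ d + 5 = 1.14 − 5·0.7701 + 5 = 2.290
Star 2: p = 113 mas = 0.113″ → d = 1/p = 8.850 pc
Star 2: M = m − 5 log₁₀ d + 5 = 7.53 − 5·0.9469 + 5 = 7.795
ΔM = M_1 − M_2 = 2.290 − (7.795) = -5.506; smaller M is more luminous → Star 1.
L ratio = 10^(0.4 |ΔM|) = 10^2.202 = 159.3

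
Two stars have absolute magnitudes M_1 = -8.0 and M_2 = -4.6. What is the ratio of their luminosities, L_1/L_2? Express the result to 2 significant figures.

ΔM = M_1 − M_2 = -3.4
L_1/L_2 = 10^(−0.4 ΔM) = 10^1.360 = 22.91

L_1/L_2 ≈ 23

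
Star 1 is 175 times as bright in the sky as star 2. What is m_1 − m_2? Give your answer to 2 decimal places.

Pogson: Δm = −2.5 log₁₀(ratio) = −2.5 log₁₀(175) = −2.5 × 2.2430 = -5.608
Star 1 is brighter, so it has the smaller magnitude: the difference is negative.

m_1 − m_2 ≈ -5.61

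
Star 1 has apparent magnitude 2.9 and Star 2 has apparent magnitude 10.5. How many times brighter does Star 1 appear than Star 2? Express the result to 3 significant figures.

1100

Magnitude difference = -7.6
Flux ratio = 10^(−0.4 Δm) = 10^(−0.4 × -7.6) = 10^3.040 = 1096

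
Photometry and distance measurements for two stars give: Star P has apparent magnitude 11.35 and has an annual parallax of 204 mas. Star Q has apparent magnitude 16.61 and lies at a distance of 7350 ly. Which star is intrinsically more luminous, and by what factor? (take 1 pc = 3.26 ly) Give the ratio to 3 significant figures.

Star Q is more luminous, by a factor of 1660.

Star P: p = 204 mas = 0.204″ → d = 1/p = 4.902 pc
Star P: M = m − 5 log₁₀ d + 5 = 11.35 − 5·0.6904 + 5 = 12.898
Star Q: d = 7350 ly / 3.26 = 2255 pc
Star Q: M = m − 5 log₁₀ d + 5 = 16.61 − 5·3.3531 + 5 = 4.845
ΔM = M_P − M_Q = 12.898 − (4.845) = 8.053; smaller M is more luminous → Star Q.
L ratio = 10^(0.4 |ΔM|) = 10^3.221 = 1665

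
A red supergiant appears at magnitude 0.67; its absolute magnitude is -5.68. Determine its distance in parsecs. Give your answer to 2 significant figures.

d ≈ 190 pc

Distance modulus: m − M = 0.67 − (-5.68) = 6.350
m − M = 5 log₁₀ d − 5
log₁₀ d = (m − M)/5 + 1 = 2.2700
d = 10^2.2700 = 186.2 pc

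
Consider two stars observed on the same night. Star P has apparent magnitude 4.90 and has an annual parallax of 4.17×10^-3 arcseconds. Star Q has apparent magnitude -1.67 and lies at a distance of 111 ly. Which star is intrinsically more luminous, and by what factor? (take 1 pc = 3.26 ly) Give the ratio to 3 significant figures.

Star Q is more luminous, by a factor of 8.56.

Star P: d = 1/p = 1/4.17×10^-3″ = 239.8 pc
Star P: M = m − 5 log₁₀ d + 5 = 4.90 − 5·2.3799 + 5 = -1.999
Star Q: d = 111 ly / 3.26 = 34.05 pc
Star Q: M = m − 5 log₁₀ d + 5 = -1.67 − 5·1.5321 + 5 = -4.331
ΔM = M_P − M_Q = -1.999 − (-4.331) = 2.331; smaller M is more luminous → Star Q.
L ratio = 10^(0.4 |ΔM|) = 10^0.932 = 8.560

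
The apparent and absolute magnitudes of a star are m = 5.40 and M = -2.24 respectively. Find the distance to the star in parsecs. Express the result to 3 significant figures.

Distance modulus: m − M = 5.40 − (-2.24) = 7.640
m − M = 5 log₁₀ d − 5
log₁₀ d = (m − M)/5 + 1 = 2.5280
d = 10^2.5280 = 337.3 pc

d ≈ 337 pc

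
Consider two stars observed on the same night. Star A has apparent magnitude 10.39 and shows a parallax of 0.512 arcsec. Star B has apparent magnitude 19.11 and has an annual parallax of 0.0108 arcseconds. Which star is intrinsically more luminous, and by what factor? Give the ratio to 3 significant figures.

Star A: d = 1/p = 1/0.512″ = 1.953 pc
Star A: M = m − 5 log₁₀ d + 5 = 10.39 − 5·0.2907 + 5 = 13.936
Star B: d = 1/p = 1/0.0108″ = 92.59 pc
Star B: M = m − 5 log₁₀ d + 5 = 19.11 − 5·1.9666 + 5 = 14.277
ΔM = M_A − M_B = 13.936 − (14.277) = -0.341; smaller M is more luminous → Star A.
L ratio = 10^(0.4 |ΔM|) = 10^0.136 = 1.369

Star A is more luminous, by a factor of 1.37.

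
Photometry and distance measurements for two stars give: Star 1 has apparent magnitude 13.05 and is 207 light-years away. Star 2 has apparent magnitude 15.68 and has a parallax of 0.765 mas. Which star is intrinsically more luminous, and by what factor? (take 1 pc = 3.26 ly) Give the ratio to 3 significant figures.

Star 2 is more luminous, by a factor of 37.6.

Star 1: d = 207 ly / 3.26 = 63.50 pc
Star 1: M = m − 5 log₁₀ d + 5 = 13.05 − 5·1.8028 + 5 = 9.036
Star 2: p = 0.765 mas = 7.65×10^-4″ → d = 1/p = 1307 pc
Star 2: M = m − 5 log₁₀ d + 5 = 15.68 − 5·3.1163 + 5 = 5.098
ΔM = M_1 − M_2 = 9.036 − (5.098) = 3.938; smaller M is more luminous → Star 2.
L ratio = 10^(0.4 |ΔM|) = 10^1.575 = 37.60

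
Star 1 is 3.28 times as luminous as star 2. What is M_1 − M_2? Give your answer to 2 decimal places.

M_1 − M_2 ≈ -1.29

Pogson: ΔM = −2.5 log₁₀(ratio) = −2.5 log₁₀(3.28) = −2.5 × 0.5159 = -1.290
Star 1 is brighter, so it has the smaller magnitude: the difference is negative.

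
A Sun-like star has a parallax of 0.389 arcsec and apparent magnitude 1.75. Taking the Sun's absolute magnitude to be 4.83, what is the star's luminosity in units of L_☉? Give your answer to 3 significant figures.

d = 1/p = 1/0.389″ = 2.571 pc
M = m − 5 log₁₀ d + 5 = 1.75 − 5·0.4101 + 5 = 4.700
M − M_☉ = 4.700 − 4.83 = -0.130
L/L_☉ = 10^(−0.4 × -0.130) = 1.127

L/L_☉ ≈ 1.13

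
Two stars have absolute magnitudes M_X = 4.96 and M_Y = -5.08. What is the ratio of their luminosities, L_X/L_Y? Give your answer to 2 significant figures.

L_X/L_Y ≈ 9.6×10^-5

ΔM = M_X − M_Y = 10.04
L_X/L_Y = 10^(−0.4 ΔM) = 10^-4.016 = 9.638×10^-5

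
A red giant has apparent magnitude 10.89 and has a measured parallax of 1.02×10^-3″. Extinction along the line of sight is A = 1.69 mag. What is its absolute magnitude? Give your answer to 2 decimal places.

M ≈ -0.76

d = 1/p = 1/1.02×10^-3″ = 980.4 pc
5 log₁₀(d/10 pc) = 5 log₁₀(980.4) − 5 = 9.957
M = m − 5 log₁₀(d/10) − A = 10.89 − 9.957 − 1.69 = -0.757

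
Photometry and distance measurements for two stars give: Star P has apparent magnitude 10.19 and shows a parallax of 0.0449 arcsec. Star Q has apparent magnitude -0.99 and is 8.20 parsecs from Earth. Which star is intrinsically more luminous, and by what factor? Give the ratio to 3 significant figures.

Star Q is more luminous, by a factor of 4020.

Star P: d = 1/p = 1/0.0449″ = 22.27 pc
Star P: M = m − 5 log₁₀ d + 5 = 10.19 − 5·1.3478 + 5 = 8.451
Star Q: M = m − 5 log₁₀ d + 5 = -0.99 − 5·0.9138 + 5 = -0.559
ΔM = M_P − M_Q = 8.451 − (-0.559) = 9.010; smaller M is more luminous → Star Q.
L ratio = 10^(0.4 |ΔM|) = 10^3.604 = 4019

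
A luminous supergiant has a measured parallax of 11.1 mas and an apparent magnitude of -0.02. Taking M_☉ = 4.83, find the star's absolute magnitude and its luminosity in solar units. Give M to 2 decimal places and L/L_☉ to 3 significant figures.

M ≈ -4.79; L/L_☉ ≈ 7070

d = 1/p = 1000/11.1 mas = 90.09 pc
M = m − 5 log₁₀ d + 5 = -0.02 − 5·1.9547 + 5 = -4.793
M − M_☉ = -4.793 − 4.83 = -9.623
L/L_☉ = 10^(−0.4 × -9.623) = 7069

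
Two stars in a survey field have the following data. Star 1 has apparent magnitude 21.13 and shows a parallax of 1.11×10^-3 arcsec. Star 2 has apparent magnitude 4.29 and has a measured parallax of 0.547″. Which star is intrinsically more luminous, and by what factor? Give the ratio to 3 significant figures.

Star 1: d = 1/p = 1/1.11×10^-3″ = 900.9 pc
Star 1: M = m − 5 log₁₀ d + 5 = 21.13 − 5·2.9547 + 5 = 11.357
Star 2: d = 1/p = 1/0.547″ = 1.828 pc
Star 2: M = m − 5 log₁₀ d + 5 = 4.29 − 5·0.2620 + 5 = 7.980
ΔM = M_1 − M_2 = 11.357 − (7.980) = 3.377; smaller M is more luminous → Star 2.
L ratio = 10^(0.4 |ΔM|) = 10^1.351 = 22.42

Star 2 is more luminous, by a factor of 22.4.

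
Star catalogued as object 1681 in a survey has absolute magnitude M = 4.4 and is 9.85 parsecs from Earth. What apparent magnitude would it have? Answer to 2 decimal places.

m = M + 5 log₁₀ d − 5 = 4.4 + 5·0.9934 − 5 = 4.367

m ≈ 4.37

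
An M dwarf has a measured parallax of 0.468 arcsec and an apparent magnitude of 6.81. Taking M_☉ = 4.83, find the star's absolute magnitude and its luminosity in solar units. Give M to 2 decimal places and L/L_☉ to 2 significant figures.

M ≈ 10.16; L/L_☉ ≈ 7.4×10^-3

d = 1/p = 1/0.468″ = 2.137 pc
M = m − 5 log₁₀ d + 5 = 6.81 − 5·0.3298 + 5 = 10.161
M − M_☉ = 10.161 − 4.83 = 5.331
L/L_☉ = 10^(−0.4 × 5.331) = 7.371×10^-3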